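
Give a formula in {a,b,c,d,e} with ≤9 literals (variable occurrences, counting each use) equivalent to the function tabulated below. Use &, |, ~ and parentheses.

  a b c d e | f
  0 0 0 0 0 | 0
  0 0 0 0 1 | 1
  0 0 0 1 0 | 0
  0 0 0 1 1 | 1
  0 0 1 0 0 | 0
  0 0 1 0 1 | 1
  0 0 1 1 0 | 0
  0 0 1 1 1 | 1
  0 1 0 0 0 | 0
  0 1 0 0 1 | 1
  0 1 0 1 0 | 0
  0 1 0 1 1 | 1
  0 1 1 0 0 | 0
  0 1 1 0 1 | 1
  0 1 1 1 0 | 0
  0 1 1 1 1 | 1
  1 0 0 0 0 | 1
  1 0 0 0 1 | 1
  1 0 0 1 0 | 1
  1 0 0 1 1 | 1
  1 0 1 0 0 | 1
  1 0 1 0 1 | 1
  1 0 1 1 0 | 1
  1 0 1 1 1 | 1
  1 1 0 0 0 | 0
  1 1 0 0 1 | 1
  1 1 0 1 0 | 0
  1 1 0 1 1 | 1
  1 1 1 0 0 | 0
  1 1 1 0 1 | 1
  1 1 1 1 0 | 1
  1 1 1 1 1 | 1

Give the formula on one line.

  (e | a) = 01010101010101011111111111111111
  ~b = 11111111000000001111111100000000
  (~b | e) = 11111111010101011111111101010101
  (b & c) = 00000000000011110000000000001111
  (d & (b & c)) = 00000000000000110000000000000011
  ((~b | e) | (d & (b & c))) = 11111111010101111111111101010111
  ((e | a) & ((~b | e) | (d & (b & c)))) = 01010101010101011111111101010111

((e | a) & ((~b | e) | (d & (b & c))))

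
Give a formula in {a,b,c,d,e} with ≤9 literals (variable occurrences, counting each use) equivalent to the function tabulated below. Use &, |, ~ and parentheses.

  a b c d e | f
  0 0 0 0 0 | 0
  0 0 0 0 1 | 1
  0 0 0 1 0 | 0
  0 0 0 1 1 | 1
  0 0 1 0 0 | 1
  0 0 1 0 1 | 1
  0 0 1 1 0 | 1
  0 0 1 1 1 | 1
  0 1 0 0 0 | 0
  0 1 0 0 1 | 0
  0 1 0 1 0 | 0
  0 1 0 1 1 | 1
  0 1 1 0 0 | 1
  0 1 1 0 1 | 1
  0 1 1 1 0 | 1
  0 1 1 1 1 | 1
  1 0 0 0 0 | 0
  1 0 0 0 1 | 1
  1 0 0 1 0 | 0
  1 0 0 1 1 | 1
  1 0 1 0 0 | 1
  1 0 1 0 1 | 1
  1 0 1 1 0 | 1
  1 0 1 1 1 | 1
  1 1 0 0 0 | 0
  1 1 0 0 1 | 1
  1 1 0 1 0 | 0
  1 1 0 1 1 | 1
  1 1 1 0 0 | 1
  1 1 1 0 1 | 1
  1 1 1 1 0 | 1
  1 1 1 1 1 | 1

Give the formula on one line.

  (e | c) = 01011111010111110101111101011111
  ~b = 11111111000000001111111100000000
  (~b | d) = 11111111001100111111111100110011
  ((~b | d) | a) = 11111111001100111111111111111111
  (a | c) = 00001111000011111111111111111111
  (d & e) = 00010001000100010001000100010001
  ((a | c) | (d & e)) = 00011111000111111111111111111111
  (((~b | d) | a) | ((a | c) | (d & e))) = 11111111001111111111111111111111
  ((e | c) & (((~b | d) | a) | ((a | c) | (d & e)))) = 01011111000111110101111101011111

((e | c) & (((~b | d) | a) | ((a | c) | (d & e))))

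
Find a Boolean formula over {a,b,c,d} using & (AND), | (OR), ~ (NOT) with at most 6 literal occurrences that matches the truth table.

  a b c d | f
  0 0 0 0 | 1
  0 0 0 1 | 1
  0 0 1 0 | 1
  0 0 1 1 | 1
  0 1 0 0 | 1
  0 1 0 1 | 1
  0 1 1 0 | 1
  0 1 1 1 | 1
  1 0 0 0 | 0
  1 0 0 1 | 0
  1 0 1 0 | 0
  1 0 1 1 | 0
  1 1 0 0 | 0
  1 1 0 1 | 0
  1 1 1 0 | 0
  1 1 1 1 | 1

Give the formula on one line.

((c & ((b | ~c) & (d | ~b))) | ~a)

  ~c = 1100110011001100
  (b | ~c) = 1100111111001111
  ~b = 1111000011110000
  (d | ~b) = 1111010111110101
  ((b | ~c) & (d | ~b)) = 1100010111000101
  (c & ((b | ~c) & (d | ~b))) = 0000000100000001
  ~a = 1111111100000000
  ((c & ((b | ~c) & (d | ~b))) | ~a) = 1111111100000001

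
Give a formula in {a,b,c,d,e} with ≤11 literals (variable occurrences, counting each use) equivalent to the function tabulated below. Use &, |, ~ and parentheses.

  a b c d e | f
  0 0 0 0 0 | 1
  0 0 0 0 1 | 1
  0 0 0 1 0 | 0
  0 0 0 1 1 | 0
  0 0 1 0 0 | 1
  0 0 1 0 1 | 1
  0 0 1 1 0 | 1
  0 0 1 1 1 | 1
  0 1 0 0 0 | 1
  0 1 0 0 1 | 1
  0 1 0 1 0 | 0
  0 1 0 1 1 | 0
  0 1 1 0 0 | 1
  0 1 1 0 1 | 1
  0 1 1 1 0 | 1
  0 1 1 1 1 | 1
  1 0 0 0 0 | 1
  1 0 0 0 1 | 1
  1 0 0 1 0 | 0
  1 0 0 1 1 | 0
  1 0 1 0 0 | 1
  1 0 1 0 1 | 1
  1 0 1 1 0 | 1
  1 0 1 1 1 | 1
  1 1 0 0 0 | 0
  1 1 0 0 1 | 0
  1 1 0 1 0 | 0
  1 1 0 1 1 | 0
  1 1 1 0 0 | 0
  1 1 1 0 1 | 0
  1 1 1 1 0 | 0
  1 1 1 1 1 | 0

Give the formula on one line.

  ~b = 11111111000000001111111100000000
  (d | c) = 00111111001111110011111100111111
  ~d = 11001100110011001100110011001100
  ((d | c) & ~d) = 00001100000011000000110000001100
  (a | ((d | c) & ~d)) = 00001100000011001111111111111111
  (d | (a | ((d | c) & ~d))) = 00111111001111111111111111111111
  (~b & (d | (a | ((d | c) & ~d)))) = 00111111000000001111111100000000
  ~a = 11111111111111110000000000000000
  ((~b & (d | (a | ((d | c) & ~d)))) | ~a) = 11111111111111111111111100000000
  (~d | c) = 11001111110011111100111111001111
  (((~b & (d | (a | ((d | c) & ~d)))) | ~a) & (~d | c)) = 11001111110011111100111100000000

(((~b & (d | (a | ((d | c) & ~d)))) | ~a) & (~d | c))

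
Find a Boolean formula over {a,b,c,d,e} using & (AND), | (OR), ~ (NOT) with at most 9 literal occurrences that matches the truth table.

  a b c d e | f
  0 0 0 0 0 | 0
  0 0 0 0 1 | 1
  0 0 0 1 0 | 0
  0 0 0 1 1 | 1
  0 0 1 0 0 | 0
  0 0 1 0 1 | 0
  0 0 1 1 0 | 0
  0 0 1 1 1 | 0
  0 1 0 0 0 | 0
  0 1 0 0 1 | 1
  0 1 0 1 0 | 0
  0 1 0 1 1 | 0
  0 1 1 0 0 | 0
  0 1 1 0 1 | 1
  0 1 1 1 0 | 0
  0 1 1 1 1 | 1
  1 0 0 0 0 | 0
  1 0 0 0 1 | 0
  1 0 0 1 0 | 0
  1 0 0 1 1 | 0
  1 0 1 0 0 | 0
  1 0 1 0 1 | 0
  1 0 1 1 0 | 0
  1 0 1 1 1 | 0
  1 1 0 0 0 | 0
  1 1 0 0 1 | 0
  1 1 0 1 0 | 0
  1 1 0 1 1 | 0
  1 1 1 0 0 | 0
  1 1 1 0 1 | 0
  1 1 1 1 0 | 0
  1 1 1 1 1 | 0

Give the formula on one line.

(((~b | ~d) | c) & (((~c | b) & e) & ~a))

  ~b = 11111111000000001111111100000000
  ~d = 11001100110011001100110011001100
  (~b | ~d) = 11111111110011001111111111001100
  ((~b | ~d) | c) = 11111111110011111111111111001111
  ~c = 11110000111100001111000011110000
  (~c | b) = 11110000111111111111000011111111
  ((~c | b) & e) = 01010000010101010101000001010101
  ~a = 11111111111111110000000000000000
  (((~c | b) & e) & ~a) = 01010000010101010000000000000000
  (((~b | ~d) | c) & (((~c | b) & e) & ~a)) = 01010000010001010000000000000000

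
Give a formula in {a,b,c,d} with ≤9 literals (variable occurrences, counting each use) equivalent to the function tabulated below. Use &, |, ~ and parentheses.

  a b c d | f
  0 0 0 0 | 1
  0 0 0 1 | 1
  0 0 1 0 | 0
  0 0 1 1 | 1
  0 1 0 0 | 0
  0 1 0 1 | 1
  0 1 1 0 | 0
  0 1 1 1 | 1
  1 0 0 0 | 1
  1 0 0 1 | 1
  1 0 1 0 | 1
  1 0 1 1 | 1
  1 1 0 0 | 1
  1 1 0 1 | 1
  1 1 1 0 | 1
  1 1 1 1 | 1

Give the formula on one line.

  ~a = 1111111100000000
  (~a & d) = 0101010100000000
  (d | a) = 0101010111111111
  (b & (d | a)) = 0000010100001111
  ((~a & d) | (b & (d | a))) = 0101010100001111
  ~c = 1100110011001100
  ~b = 1111000011110000
  (~c & ~b) = 1100000011000000
  (a | (~c & ~b)) = 1100000011111111
  (((~a & d) | (b & (d | a))) | (a | (~c & ~b))) = 1101010111111111

(((~a & d) | (b & (d | a))) | (a | (~c & ~b)))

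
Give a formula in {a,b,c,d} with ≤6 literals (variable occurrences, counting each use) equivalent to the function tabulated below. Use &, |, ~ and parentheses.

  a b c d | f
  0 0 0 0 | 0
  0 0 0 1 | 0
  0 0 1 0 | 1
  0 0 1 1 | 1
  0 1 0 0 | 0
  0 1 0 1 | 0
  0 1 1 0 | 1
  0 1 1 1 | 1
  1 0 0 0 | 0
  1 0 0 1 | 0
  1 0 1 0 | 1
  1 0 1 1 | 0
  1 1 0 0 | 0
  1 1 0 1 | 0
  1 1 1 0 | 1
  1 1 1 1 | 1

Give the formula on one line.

  ~d = 1010101010101010
  ~a = 1111111100000000
  (b | ~a) = 1111111100001111
  (~d | (b | ~a)) = 1111111110101111
  ((~d | (b | ~a)) & c) = 0011001100100011

((~d | (b | ~a)) & c)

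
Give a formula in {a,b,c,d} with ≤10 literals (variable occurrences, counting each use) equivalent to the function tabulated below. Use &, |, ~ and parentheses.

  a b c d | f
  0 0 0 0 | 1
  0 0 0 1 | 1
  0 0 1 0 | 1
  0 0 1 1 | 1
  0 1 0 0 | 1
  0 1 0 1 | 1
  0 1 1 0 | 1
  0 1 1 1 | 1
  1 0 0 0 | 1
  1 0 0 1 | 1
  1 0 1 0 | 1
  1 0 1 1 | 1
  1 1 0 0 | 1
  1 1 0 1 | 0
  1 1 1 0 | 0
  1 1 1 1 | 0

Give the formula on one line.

((~b | ~a) | ((~c & (~a | ((~c & ~a) | b))) & (~d & b)))

  ~b = 1111000011110000
  ~a = 1111111100000000
  (~b | ~a) = 1111111111110000
  ~c = 1100110011001100
  (~c & ~a) = 1100110000000000
  ((~c & ~a) | b) = 1100111100001111
  (~a | ((~c & ~a) | b)) = 1111111100001111
  (~c & (~a | ((~c & ~a) | b))) = 1100110000001100
  ~d = 1010101010101010
  (~d & b) = 0000101000001010
  ((~c & (~a | ((~c & ~a) | b))) & (~d & b)) = 0000100000001000
  ((~b | ~a) | ((~c & (~a | ((~c & ~a) | b))) & (~d & b))) = 1111111111111000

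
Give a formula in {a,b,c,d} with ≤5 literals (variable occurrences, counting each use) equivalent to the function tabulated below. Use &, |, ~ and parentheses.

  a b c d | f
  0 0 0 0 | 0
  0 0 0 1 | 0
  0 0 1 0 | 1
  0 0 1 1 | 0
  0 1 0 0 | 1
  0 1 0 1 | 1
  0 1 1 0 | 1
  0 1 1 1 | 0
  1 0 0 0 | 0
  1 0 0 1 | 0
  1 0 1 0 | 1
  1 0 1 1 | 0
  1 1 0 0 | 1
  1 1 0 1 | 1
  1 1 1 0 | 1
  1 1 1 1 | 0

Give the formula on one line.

((b & ~c) | (~d & c))

  ~c = 1100110011001100
  (b & ~c) = 0000110000001100
  ~d = 1010101010101010
  (~d & c) = 0010001000100010
  ((b & ~c) | (~d & c)) = 0010111000101110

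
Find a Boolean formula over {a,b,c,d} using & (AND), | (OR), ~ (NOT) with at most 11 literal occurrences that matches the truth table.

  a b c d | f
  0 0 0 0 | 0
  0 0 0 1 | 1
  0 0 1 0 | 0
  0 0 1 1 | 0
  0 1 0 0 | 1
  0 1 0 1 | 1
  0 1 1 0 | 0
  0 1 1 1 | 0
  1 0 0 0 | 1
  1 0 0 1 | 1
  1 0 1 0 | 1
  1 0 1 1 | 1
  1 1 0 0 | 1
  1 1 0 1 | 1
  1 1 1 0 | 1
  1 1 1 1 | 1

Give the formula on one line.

  ~c = 1100110011001100
  (a | ~c) = 1100110011111111
  ~b = 1111000011110000
  (a & ~b) = 0000000011110000
  (~b & c) = 0011000000110000
  ((a & ~b) | (~b & c)) = 0011000011110000
  (d | ((a & ~b) | (~b & c))) = 0111010111110101
  (b | (d | ((a & ~b) | (~b & c)))) = 0111111111111111
  ((a | ~c) & (b | (d | ((a & ~b) | (~b & c))))) = 0100110011111111

((a | ~c) & (b | (d | ((a & ~b) | (~b & c)))))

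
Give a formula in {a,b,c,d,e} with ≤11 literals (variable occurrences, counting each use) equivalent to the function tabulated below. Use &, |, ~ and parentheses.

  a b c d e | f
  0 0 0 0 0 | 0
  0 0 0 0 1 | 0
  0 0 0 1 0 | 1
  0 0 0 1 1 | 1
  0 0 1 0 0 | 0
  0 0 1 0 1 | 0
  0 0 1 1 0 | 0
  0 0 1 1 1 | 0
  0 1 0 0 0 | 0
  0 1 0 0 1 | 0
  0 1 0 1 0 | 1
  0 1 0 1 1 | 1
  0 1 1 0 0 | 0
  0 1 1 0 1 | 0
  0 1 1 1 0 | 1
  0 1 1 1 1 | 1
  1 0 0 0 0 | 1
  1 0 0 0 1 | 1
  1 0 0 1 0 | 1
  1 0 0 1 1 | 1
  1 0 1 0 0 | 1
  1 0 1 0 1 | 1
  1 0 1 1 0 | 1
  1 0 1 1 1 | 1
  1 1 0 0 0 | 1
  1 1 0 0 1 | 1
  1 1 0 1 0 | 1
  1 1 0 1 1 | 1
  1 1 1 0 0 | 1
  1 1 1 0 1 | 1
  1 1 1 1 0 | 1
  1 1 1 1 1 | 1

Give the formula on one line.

((d & (~c | b)) | (a & ((c | ~e) | (~d & ~c))))

  ~c = 11110000111100001111000011110000
  (~c | b) = 11110000111111111111000011111111
  (d & (~c | b)) = 00110000001100110011000000110011
  ~e = 10101010101010101010101010101010
  (c | ~e) = 10101111101011111010111110101111
  ~d = 11001100110011001100110011001100
  (~d & ~c) = 11000000110000001100000011000000
  ((c | ~e) | (~d & ~c)) = 11101111111011111110111111101111
  (a & ((c | ~e) | (~d & ~c))) = 00000000000000001110111111101111
  ((d & (~c | b)) | (a & ((c | ~e) | (~d & ~c)))) = 00110000001100111111111111111111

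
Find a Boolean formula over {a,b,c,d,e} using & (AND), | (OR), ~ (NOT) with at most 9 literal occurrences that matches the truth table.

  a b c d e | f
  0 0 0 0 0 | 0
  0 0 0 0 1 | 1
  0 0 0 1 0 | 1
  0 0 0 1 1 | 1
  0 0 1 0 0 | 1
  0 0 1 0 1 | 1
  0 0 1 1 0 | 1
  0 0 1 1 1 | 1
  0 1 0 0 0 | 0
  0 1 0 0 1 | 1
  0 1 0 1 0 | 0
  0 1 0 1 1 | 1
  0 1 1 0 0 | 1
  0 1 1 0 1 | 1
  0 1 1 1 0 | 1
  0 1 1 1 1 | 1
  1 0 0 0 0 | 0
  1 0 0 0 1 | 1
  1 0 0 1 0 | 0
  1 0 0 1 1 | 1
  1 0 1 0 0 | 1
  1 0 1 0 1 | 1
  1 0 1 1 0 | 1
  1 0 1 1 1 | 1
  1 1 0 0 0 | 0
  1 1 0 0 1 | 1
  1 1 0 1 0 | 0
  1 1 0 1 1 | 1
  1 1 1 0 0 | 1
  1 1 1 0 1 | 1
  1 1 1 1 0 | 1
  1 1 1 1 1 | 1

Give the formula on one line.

((((e & a) | c) | (d & (~a & ~b))) | e)

  (e & a) = 00000000000000000101010101010101
  ((e & a) | c) = 00001111000011110101111101011111
  ~a = 11111111111111110000000000000000
  ~b = 11111111000000001111111100000000
  (~a & ~b) = 11111111000000000000000000000000
  (d & (~a & ~b)) = 00110011000000000000000000000000
  (((e & a) | c) | (d & (~a & ~b))) = 00111111000011110101111101011111
  ((((e & a) | c) | (d & (~a & ~b))) | e) = 01111111010111110101111101011111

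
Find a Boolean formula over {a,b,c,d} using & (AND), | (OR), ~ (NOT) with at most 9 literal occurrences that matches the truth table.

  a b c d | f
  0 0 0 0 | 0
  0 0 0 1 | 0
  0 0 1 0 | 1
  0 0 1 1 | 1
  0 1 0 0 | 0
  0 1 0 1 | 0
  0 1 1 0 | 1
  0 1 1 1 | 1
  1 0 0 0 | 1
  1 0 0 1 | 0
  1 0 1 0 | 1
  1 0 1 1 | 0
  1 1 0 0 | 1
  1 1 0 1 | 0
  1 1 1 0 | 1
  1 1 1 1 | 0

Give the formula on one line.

  ~d = 1010101010101010
  (~d & c) = 0010001000100010
  (~d & a) = 0000000010101010
  ((~d & c) | (~d & a)) = 0010001010101010
  ~a = 1111111100000000
  ~c = 1100110011001100
  (~a | ~c) = 1111111111001100
  (d & (~a | ~c)) = 0101010101000100
  (c & (d & (~a | ~c))) = 0001000100000000
  (((~d & c) | (~d & a)) | (c & (d & (~a | ~c)))) = 0011001110101010

(((~d & c) | (~d & a)) | (c & (d & (~a | ~c))))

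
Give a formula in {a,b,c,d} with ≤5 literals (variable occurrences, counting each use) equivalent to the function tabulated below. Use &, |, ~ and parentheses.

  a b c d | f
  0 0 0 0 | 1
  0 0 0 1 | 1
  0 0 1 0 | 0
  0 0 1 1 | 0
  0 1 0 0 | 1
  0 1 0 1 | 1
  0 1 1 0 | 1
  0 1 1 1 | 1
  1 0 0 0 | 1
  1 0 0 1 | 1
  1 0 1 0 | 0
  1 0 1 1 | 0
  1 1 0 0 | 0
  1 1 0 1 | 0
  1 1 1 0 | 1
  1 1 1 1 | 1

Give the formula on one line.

((b | ~c) & ((~b | c) | ~a))

  ~c = 1100110011001100
  (b | ~c) = 1100111111001111
  ~b = 1111000011110000
  (~b | c) = 1111001111110011
  ~a = 1111111100000000
  ((~b | c) | ~a) = 1111111111110011
  ((b | ~c) & ((~b | c) | ~a)) = 1100111111000011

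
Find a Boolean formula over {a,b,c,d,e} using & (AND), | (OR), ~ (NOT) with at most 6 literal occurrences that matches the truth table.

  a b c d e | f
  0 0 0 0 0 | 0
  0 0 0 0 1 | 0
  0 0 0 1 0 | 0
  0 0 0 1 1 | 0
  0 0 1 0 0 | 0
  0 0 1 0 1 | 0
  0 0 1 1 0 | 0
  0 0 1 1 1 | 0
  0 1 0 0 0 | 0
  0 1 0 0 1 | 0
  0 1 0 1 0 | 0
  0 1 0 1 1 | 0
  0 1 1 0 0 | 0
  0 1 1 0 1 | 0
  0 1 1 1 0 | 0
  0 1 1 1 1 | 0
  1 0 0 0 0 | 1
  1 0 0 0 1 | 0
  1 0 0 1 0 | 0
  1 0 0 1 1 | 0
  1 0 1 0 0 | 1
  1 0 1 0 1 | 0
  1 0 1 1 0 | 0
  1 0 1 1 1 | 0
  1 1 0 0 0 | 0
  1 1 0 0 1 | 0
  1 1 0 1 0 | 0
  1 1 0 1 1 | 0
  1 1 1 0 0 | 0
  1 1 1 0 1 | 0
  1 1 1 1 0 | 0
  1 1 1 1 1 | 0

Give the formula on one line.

((~d & ~b) & ((a & ~e) | b))

  ~d = 11001100110011001100110011001100
  ~b = 11111111000000001111111100000000
  (~d & ~b) = 11001100000000001100110000000000
  ~e = 10101010101010101010101010101010
  (a & ~e) = 00000000000000001010101010101010
  ((a & ~e) | b) = 00000000111111111010101011111111
  ((~d & ~b) & ((a & ~e) | b)) = 00000000000000001000100000000000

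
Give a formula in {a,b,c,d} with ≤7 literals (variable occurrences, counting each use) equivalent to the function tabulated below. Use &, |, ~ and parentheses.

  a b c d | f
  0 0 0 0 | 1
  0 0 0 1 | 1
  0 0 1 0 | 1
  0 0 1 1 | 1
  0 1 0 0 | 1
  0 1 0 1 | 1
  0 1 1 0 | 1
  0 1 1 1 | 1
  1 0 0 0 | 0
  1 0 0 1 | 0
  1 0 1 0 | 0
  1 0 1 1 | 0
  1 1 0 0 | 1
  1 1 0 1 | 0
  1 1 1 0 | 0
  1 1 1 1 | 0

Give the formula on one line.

(((~d & ((~a | b) | c)) | ~a) & (~a | ~c))

  ~d = 1010101010101010
  ~a = 1111111100000000
  (~a | b) = 1111111100001111
  ((~a | b) | c) = 1111111100111111
  (~d & ((~a | b) | c)) = 1010101000101010
  ((~d & ((~a | b) | c)) | ~a) = 1111111100101010
  ~c = 1100110011001100
  (~a | ~c) = 1111111111001100
  (((~d & ((~a | b) | c)) | ~a) & (~a | ~c)) = 1111111100001000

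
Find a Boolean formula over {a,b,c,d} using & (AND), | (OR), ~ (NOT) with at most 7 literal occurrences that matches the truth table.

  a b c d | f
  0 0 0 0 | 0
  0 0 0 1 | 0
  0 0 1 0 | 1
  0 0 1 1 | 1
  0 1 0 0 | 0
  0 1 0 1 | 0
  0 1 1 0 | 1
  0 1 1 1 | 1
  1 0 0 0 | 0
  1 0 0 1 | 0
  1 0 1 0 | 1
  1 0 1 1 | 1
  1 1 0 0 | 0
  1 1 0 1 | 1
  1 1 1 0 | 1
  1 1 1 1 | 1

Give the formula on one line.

(c | (((c | a) & b) & d))

  (c | a) = 0011001111111111
  ((c | a) & b) = 0000001100001111
  (((c | a) & b) & d) = 0000000100000101
  (c | (((c | a) & b) & d)) = 0011001100110111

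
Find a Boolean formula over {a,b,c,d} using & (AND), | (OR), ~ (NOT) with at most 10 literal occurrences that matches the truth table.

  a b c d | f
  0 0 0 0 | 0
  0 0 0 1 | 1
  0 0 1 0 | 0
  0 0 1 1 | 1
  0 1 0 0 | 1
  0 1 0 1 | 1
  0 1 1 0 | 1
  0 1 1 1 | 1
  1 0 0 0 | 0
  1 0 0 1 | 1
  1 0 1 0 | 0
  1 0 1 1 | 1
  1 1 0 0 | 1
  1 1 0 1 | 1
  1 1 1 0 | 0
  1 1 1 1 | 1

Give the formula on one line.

  ~d = 1010101010101010
  (b & ~d) = 0000101000001010
  ~a = 1111111100000000
  ~b = 1111000011110000
  ~c = 1100110011001100
  (~b | ~c) = 1111110011111100
  ((~b | ~c) & a) = 0000000011111100
  (~a | ((~b | ~c) & a)) = 1111111111111100
  ((b & ~d) & (~a | ((~b | ~c) & a))) = 0000101000001000
  (d | ((b & ~d) & (~a | ((~b | ~c) & a)))) = 0101111101011101

(d | ((b & ~d) & (~a | ((~b | ~c) & a))))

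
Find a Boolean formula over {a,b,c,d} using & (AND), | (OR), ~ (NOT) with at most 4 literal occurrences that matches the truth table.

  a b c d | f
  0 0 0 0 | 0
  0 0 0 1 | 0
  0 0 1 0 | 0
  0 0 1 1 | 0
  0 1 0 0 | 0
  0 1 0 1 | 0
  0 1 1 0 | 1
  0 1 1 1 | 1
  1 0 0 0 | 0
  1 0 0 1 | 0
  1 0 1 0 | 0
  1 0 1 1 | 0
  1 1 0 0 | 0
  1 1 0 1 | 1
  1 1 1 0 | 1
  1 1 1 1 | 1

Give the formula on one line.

((c | (d & a)) & b)

  (d & a) = 0000000001010101
  (c | (d & a)) = 0011001101110111
  ((c | (d & a)) & b) = 0000001100000111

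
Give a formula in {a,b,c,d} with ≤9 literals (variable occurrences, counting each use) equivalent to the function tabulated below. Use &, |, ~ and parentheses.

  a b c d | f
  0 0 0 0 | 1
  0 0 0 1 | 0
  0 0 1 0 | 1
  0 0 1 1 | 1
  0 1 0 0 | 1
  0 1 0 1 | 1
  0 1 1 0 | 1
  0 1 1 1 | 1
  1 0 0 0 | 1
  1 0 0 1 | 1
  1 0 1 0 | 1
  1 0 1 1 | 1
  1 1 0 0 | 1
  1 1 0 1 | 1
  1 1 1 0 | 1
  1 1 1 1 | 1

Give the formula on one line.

  ~d = 1010101010101010
  ~c = 1100110011001100
  (a | ~c) = 1100110011111111
  (~d & (a | ~c)) = 1000100010101010
  ((~d & (a | ~c)) | c) = 1011101110111011
  ~b = 1111000011110000
  (a & ~b) = 0000000011110000
  (((~d & (a | ~c)) | c) | (a & ~b)) = 1011101111111011
  (a | c) = 0011001111111111
  (b | (a | c)) = 0011111111111111
  ((((~d & (a | ~c)) | c) | (a & ~b)) | (b | (a | c))) = 1011111111111111

((((~d & (a | ~c)) | c) | (a & ~b)) | (b | (a | c)))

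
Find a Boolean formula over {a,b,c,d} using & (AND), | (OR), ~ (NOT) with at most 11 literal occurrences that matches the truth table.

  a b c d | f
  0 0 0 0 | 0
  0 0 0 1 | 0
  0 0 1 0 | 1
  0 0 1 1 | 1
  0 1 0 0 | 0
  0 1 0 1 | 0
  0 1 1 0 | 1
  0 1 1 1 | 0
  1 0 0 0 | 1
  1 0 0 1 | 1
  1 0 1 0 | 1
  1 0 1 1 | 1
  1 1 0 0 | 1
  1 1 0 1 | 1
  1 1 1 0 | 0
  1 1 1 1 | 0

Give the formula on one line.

  (c | a) = 0011001111111111
  ~b = 1111000011110000
  ~c = 1100110011001100
  (~b | ~c) = 1111110011111100
  ((c | a) & (~b | ~c)) = 0011000011111100
  ~d = 1010101010101010
  ~a = 1111111100000000
  (~d & ~a) = 1010101000000000
  ((~d & ~a) & b) = 0000101000000000
  (((~d & ~a) & b) & c) = 0000001000000000
  (((c | a) & (~b | ~c)) | (((~d & ~a) & b) & c)) = 0011001011111100

(((c | a) & (~b | ~c)) | (((~d & ~a) & b) & c))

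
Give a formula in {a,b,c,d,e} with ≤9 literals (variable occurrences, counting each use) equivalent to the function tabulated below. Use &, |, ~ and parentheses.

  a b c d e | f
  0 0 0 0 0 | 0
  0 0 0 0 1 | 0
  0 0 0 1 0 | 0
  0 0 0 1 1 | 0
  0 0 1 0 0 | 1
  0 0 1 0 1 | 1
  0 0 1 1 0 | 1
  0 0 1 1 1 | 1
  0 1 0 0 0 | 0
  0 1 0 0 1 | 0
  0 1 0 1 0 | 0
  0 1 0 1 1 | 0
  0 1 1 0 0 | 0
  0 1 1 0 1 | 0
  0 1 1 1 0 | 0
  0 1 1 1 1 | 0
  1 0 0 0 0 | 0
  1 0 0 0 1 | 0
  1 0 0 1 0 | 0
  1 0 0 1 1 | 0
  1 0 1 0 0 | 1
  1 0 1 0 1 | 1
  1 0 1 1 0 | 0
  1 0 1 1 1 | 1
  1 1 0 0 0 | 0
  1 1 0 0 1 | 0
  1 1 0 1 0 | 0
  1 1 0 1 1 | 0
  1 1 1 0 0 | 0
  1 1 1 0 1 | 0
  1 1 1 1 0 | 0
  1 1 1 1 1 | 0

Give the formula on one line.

(((e & a) | (((e | ~d) & (d | c)) | ~a)) & (~b & c))

  (e & a) = 00000000000000000101010101010101
  ~d = 11001100110011001100110011001100
  (e | ~d) = 11011101110111011101110111011101
  (d | c) = 00111111001111110011111100111111
  ((e | ~d) & (d | c)) = 00011101000111010001110100011101
  ~a = 11111111111111110000000000000000
  (((e | ~d) & (d | c)) | ~a) = 11111111111111110001110100011101
  ((e & a) | (((e | ~d) & (d | c)) | ~a)) = 11111111111111110101110101011101
  ~b = 11111111000000001111111100000000
  (~b & c) = 00001111000000000000111100000000
  (((e & a) | (((e | ~d) & (d | c)) | ~a)) & (~b & c)) = 00001111000000000000110100000000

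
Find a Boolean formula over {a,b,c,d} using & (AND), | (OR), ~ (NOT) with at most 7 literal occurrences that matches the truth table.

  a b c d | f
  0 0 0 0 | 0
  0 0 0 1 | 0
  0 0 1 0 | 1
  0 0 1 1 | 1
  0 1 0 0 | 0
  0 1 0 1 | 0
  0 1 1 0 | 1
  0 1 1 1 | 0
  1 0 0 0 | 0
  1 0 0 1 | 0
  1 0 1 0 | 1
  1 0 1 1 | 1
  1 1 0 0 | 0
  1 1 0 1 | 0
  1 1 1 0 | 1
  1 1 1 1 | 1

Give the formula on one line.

  ~d = 1010101010101010
  (a | ~d) = 1010101011111111
  ~b = 1111000011110000
  (~b & d) = 0101000001010000
  ((~b & d) & c) = 0001000000010000
  ((a | ~d) | ((~b & d) & c)) = 1011101011111111
  (((a | ~d) | ((~b & d) & c)) & c) = 0011001000110011

(((a | ~d) | ((~b & d) & c)) & c)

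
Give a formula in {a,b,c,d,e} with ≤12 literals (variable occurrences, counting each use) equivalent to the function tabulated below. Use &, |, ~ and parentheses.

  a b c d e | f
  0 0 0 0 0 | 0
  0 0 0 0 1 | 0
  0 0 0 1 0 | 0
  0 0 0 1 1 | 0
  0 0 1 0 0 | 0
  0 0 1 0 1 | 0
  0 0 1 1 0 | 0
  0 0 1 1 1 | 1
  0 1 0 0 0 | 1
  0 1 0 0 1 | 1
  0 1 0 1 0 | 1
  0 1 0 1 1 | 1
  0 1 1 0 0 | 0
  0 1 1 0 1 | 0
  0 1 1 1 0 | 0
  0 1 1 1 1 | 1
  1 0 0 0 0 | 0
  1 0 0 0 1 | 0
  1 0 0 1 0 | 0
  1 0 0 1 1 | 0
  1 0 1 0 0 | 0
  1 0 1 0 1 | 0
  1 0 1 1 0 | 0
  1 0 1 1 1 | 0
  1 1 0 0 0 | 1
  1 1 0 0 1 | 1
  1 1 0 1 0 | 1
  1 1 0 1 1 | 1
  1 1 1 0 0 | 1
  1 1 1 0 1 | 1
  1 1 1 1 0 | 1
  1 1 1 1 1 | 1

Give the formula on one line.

(((c | ~d) & ((e | a) & (d & ~a))) | (b & (~c | a)))

  ~d = 11001100110011001100110011001100
  (c | ~d) = 11001111110011111100111111001111
  (e | a) = 01010101010101011111111111111111
  ~a = 11111111111111110000000000000000
  (d & ~a) = 00110011001100110000000000000000
  ((e | a) & (d & ~a)) = 00010001000100010000000000000000
  ((c | ~d) & ((e | a) & (d & ~a))) = 00000001000000010000000000000000
  ~c = 11110000111100001111000011110000
  (~c | a) = 11110000111100001111111111111111
  (b & (~c | a)) = 00000000111100000000000011111111
  (((c | ~d) & ((e | a) & (d & ~a))) | (b & (~c | a))) = 00000001111100010000000011111111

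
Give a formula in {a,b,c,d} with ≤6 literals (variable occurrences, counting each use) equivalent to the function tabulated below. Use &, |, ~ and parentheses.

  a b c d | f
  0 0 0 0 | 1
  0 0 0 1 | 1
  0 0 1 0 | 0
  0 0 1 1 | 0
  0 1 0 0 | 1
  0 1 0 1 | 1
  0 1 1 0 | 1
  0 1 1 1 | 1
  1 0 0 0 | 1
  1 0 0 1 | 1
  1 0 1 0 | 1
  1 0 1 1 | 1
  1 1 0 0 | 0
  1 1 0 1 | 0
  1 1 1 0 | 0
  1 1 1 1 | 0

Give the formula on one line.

  ~b = 1111000011110000
  ~a = 1111111100000000
  (~b | ~a) = 1111111111110000
  (a & (~b | ~a)) = 0000000011110000
  ~c = 1100110011001100
  (~c | b) = 1100111111001111
  ((~c | b) & ~a) = 1100111100000000
  ((a & (~b | ~a)) | ((~c | b) & ~a)) = 1100111111110000

((a & (~b | ~a)) | ((~c | b) & ~a))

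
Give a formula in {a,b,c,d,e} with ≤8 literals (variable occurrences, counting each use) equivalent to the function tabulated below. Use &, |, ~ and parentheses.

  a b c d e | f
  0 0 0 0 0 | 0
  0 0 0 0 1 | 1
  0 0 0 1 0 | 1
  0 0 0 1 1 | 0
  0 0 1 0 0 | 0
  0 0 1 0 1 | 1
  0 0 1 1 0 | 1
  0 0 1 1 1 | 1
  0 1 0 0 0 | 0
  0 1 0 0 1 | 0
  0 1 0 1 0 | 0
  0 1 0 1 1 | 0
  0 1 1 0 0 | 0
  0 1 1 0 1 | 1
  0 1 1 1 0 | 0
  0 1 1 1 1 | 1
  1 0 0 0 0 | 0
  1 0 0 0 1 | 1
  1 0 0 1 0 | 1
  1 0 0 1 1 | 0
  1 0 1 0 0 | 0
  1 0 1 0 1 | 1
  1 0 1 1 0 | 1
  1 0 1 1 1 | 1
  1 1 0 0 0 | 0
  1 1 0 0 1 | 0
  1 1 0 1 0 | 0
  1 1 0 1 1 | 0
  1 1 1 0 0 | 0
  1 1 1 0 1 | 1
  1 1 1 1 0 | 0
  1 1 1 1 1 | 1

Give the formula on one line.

((((e | d) & (~e | ~d)) & ~b) | (e & c))

  (e | d) = 01110111011101110111011101110111
  ~e = 10101010101010101010101010101010
  ~d = 11001100110011001100110011001100
  (~e | ~d) = 11101110111011101110111011101110
  ((e | d) & (~e | ~d)) = 01100110011001100110011001100110
  ~b = 11111111000000001111111100000000
  (((e | d) & (~e | ~d)) & ~b) = 01100110000000000110011000000000
  (e & c) = 00000101000001010000010100000101
  ((((e | d) & (~e | ~d)) & ~b) | (e & c)) = 01100111000001010110011100000101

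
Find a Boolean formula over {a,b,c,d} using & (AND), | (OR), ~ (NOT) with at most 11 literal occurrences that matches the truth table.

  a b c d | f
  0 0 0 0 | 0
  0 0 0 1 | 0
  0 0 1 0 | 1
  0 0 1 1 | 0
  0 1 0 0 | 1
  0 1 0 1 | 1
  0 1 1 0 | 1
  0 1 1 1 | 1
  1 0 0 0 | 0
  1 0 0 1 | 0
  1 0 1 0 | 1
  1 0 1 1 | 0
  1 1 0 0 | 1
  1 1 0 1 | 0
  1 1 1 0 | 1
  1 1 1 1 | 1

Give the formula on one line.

  ~d = 1010101010101010
  (a & ~d) = 0000000010101010
  ~c = 1100110011001100
  ((a & ~d) & ~c) = 0000000010001000
  (b & ((a & ~d) & ~c)) = 0000000000001000
  (~d | b) = 1010111110101111
  (c & (~d | b)) = 0010001100100011
  ~a = 1111111100000000
  (~a & b) = 0000111100000000
  ((c & (~d | b)) | (~a & b)) = 0010111100100011
  ((b & ((a & ~d) & ~c)) | ((c & (~d | b)) | (~a & b))) = 0010111100101011

((b & ((a & ~d) & ~c)) | ((c & (~d | b)) | (~a & b)))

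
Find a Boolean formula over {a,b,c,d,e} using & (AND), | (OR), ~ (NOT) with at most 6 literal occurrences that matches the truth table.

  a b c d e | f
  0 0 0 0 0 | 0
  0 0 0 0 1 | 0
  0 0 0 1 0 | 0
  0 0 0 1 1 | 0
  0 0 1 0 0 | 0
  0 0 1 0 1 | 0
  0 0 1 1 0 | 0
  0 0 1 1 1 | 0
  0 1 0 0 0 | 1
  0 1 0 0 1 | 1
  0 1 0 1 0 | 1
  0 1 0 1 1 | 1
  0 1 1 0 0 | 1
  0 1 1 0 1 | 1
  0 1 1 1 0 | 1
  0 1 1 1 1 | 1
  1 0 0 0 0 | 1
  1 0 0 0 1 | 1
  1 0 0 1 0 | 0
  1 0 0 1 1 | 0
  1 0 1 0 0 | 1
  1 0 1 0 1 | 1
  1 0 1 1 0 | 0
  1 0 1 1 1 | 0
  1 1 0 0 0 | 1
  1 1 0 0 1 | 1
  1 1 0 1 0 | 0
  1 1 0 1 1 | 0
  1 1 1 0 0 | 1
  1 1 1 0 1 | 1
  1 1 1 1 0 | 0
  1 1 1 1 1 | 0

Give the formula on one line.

((a & ~d) | (b & ~a))

  ~d = 11001100110011001100110011001100
  (a & ~d) = 00000000000000001100110011001100
  ~a = 11111111111111110000000000000000
  (b & ~a) = 00000000111111110000000000000000
  ((a & ~d) | (b & ~a)) = 00000000111111111100110011001100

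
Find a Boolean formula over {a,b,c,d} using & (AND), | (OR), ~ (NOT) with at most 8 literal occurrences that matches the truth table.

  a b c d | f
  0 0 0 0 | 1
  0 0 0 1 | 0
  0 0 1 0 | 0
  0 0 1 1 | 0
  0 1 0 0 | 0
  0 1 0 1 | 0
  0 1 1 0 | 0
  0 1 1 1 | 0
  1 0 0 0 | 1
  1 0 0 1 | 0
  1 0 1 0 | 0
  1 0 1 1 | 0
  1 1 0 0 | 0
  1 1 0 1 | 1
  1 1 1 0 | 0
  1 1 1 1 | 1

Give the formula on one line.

  ~b = 1111000011110000
  ~c = 1100110011001100
  ~d = 1010101010101010
  (~c & ~d) = 1000100010001000
  (~b & (~c & ~d)) = 1000000010000000
  ~a = 1111111100000000
  (c & ~a) = 0011001100000000
  ((c & ~a) | b) = 0011111100001111
  (a & ((c & ~a) | b)) = 0000000000001111
  ((a & ((c & ~a) | b)) & d) = 0000000000000101
  ((~b & (~c & ~d)) | ((a & ((c & ~a) | b)) & d)) = 1000000010000101

((~b & (~c & ~d)) | ((a & ((c & ~a) | b)) & d))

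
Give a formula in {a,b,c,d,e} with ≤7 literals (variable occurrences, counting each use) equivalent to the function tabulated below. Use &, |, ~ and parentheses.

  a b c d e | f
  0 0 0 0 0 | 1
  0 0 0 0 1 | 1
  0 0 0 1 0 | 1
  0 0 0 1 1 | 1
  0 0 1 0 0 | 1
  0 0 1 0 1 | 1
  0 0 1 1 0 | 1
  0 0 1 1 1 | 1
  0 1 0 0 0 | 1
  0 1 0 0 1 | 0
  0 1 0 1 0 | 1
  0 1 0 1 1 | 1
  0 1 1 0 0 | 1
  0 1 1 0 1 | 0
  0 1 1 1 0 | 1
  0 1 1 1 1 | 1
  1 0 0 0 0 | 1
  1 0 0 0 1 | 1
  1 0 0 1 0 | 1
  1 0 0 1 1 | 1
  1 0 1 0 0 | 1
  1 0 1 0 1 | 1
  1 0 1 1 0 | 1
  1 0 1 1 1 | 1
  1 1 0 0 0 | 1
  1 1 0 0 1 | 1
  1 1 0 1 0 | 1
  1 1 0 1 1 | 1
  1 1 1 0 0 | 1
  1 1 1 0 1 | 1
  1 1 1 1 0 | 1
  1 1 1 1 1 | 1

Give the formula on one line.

  ~b = 11111111000000001111111100000000
  (~b | d) = 11111111001100111111111100110011
  ~e = 10101010101010101010101010101010
  (~e | a) = 10101010101010101111111111111111
  (~b | (~e | a)) = 11111111101010101111111111111111
  ((~b | d) | (~b | (~e | a))) = 11111111101110111111111111111111

((~b | d) | (~b | (~e | a)))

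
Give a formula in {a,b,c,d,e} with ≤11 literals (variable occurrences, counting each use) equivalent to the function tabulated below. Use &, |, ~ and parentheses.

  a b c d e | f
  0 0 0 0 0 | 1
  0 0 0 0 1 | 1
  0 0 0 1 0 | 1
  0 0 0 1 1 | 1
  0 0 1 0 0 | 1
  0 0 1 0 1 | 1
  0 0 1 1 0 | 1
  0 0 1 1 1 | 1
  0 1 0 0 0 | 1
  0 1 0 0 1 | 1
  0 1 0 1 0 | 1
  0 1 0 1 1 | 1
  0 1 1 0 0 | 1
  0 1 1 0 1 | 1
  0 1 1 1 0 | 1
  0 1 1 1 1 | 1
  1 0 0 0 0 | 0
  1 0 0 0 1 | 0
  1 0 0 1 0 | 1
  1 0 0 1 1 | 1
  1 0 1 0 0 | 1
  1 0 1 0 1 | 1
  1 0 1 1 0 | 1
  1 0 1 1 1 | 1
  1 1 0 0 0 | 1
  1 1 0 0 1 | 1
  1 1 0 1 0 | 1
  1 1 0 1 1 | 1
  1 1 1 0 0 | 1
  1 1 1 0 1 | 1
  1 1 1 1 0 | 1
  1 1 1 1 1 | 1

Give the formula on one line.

((d | (c & a)) | ((~a | b) | ((~b | a) & (c & e))))

  (c & a) = 00000000000000000000111100001111
  (d | (c & a)) = 00110011001100110011111100111111
  ~a = 11111111111111110000000000000000
  (~a | b) = 11111111111111110000000011111111
  ~b = 11111111000000001111111100000000
  (~b | a) = 11111111000000001111111111111111
  (c & e) = 00000101000001010000010100000101
  ((~b | a) & (c & e)) = 00000101000000000000010100000101
  ((~a | b) | ((~b | a) & (c & e))) = 11111111111111110000010111111111
  ((d | (c & a)) | ((~a | b) | ((~b | a) & (c & e)))) = 11111111111111110011111111111111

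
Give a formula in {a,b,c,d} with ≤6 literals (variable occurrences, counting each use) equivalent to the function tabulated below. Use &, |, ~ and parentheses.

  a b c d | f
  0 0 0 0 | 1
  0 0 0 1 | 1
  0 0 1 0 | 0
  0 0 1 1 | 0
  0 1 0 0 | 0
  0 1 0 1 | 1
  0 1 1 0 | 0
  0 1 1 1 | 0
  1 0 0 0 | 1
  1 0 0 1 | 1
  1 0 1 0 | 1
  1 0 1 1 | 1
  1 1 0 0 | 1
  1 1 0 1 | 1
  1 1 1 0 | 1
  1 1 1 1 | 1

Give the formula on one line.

  ~b = 1111000011110000
  (~b | d) = 1111010111110101
  ~c = 1100110011001100
  ((~b | d) & ~c) = 1100010011000100
  (((~b | d) & ~c) | a) = 1100010011111111

(((~b | d) & ~c) | a)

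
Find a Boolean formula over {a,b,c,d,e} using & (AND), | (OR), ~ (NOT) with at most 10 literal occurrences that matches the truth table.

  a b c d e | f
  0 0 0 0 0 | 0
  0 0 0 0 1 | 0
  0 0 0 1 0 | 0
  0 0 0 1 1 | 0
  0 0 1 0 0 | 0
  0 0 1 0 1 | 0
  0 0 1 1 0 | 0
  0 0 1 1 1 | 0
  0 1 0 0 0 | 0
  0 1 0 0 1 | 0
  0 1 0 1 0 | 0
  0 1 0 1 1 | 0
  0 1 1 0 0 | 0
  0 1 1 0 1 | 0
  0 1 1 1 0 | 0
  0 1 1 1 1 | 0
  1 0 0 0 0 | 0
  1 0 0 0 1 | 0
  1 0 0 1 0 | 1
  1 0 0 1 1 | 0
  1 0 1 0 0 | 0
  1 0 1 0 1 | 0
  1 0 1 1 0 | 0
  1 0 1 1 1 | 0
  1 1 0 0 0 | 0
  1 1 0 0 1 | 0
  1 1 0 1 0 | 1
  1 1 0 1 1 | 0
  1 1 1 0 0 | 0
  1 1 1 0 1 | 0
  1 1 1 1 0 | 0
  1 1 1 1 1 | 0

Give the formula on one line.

  ~d = 11001100110011001100110011001100
  (~d & b) = 00000000110011000000000011001100
  ~e = 10101010101010101010101010101010
  ((~d & b) | ~e) = 10101010111011101010101011101110
  (((~d & b) | ~e) & d) = 00100010001000100010001000100010
  (e | a) = 01010101010101011111111111111111
  ((e | a) | ~d) = 11011101110111011111111111111111
  ~c = 11110000111100001111000011110000
  (((e | a) | ~d) & ~c) = 11010000110100001111000011110000
  ((((~d & b) | ~e) & d) & (((e | a) | ~d) & ~c)) = 00000000000000000010000000100000

((((~d & b) | ~e) & d) & (((e | a) | ~d) & ~c))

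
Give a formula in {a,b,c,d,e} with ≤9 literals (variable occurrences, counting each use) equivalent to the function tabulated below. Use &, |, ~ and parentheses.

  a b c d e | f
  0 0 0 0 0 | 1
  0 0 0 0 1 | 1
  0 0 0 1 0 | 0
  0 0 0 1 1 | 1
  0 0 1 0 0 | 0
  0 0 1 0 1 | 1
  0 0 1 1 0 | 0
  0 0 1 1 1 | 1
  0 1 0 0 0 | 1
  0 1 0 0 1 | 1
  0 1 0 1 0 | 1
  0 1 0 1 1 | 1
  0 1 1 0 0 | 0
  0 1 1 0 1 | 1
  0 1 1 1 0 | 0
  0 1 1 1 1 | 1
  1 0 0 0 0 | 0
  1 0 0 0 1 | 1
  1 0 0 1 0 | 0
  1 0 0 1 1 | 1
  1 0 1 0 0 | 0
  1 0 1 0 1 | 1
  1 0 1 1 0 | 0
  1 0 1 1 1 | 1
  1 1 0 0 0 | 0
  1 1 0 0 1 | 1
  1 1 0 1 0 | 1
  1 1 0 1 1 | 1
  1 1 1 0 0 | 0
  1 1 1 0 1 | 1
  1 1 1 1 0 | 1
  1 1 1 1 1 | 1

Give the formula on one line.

  ~a = 11111111111111110000000000000000
  ~d = 11001100110011001100110011001100
  (~a & ~d) = 11001100110011000000000000000000
  (d | (~a & ~d)) = 11111111111111110011001100110011
  ~c = 11110000111100001111000011110000
  (a | ~c) = 11110000111100001111111111111111
  ((d | (~a & ~d)) & (a | ~c)) = 11110000111100000011001100110011
  (e | ((d | (~a & ~d)) & (a | ~c))) = 11110101111101010111011101110111
  (e | ~d) = 11011101110111011101110111011101
  (b | (e | ~d)) = 11011101111111111101110111111111
  ((e | ((d | (~a & ~d)) & (a | ~c))) & (b | (e | ~d))) = 11010101111101010101010101110111

((e | ((d | (~a & ~d)) & (a | ~c))) & (b | (e | ~d)))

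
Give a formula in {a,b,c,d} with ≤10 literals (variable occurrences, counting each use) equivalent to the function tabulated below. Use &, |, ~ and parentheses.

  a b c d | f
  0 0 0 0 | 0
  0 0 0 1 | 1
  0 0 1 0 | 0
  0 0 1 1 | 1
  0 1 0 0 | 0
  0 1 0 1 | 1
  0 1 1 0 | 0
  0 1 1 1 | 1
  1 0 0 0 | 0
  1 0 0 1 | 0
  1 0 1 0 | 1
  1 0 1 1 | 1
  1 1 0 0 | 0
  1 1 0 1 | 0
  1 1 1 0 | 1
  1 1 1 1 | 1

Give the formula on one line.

  ~b = 1111000011110000
  (c | ~b) = 1111001111110011
  (a & (c | ~b)) = 0000000011110011
  (~b | (a & (c | ~b))) = 1111000011110011
  ((~b | (a & (c | ~b))) & a) = 0000000011110011
  (((~b | (a & (c | ~b))) & a) & c) = 0000000000110011
  ~a = 1111111100000000
  (d & ~a) = 0101010100000000
  ((((~b | (a & (c | ~b))) & a) & c) | (d & ~a)) = 0101010100110011

((((~b | (a & (c | ~b))) & a) & c) | (d & ~a))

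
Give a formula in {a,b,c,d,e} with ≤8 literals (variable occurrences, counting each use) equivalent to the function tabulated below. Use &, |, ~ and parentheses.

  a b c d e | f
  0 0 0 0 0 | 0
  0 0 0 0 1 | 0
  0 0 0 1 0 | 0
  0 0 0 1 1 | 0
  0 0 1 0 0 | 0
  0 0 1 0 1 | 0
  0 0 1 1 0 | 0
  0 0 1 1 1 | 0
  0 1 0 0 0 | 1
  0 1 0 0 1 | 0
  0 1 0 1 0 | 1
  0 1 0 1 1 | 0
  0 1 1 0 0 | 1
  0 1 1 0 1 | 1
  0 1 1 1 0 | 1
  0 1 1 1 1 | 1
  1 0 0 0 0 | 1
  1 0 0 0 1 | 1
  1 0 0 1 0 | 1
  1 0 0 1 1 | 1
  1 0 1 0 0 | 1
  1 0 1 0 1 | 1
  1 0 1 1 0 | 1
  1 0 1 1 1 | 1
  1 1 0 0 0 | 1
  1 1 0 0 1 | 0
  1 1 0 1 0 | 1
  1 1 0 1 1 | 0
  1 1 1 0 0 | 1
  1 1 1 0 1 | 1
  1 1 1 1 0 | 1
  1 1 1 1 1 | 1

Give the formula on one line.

((a | b) & (~b | (~e | c)))

  (a | b) = 00000000111111111111111111111111
  ~b = 11111111000000001111111100000000
  ~e = 10101010101010101010101010101010
  (~e | c) = 10101111101011111010111110101111
  (~b | (~e | c)) = 11111111101011111111111110101111
  ((a | b) & (~b | (~e | c))) = 00000000101011111111111110101111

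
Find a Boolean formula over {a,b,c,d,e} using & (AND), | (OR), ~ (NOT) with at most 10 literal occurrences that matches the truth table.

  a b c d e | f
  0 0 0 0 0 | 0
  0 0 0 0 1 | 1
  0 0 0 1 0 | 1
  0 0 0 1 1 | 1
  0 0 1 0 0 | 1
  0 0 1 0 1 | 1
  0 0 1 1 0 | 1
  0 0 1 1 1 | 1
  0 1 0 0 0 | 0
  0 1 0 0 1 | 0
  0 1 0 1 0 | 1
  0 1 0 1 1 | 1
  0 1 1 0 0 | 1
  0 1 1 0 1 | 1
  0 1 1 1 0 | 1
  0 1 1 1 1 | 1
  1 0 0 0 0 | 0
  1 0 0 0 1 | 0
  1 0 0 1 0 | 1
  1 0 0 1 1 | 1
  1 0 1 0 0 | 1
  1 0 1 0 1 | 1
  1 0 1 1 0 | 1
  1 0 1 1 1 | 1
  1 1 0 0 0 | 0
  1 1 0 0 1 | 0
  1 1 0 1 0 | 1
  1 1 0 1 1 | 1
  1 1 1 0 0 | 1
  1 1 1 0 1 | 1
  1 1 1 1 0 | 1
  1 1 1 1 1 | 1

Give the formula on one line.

  ~c = 11110000111100001111000011110000
  ~a = 11111111111111110000000000000000
  ~b = 11111111000000001111111100000000
  (~a & ~b) = 11111111000000000000000000000000
  (~c & (~a & ~b)) = 11110000000000000000000000000000
  (c & b) = 00000000000011110000000000001111
  ((c & b) | e) = 01010101010111110101010101011111
  ((~c & (~a & ~b)) & ((c & b) | e)) = 01010000000000000000000000000000
  (((~c & (~a & ~b)) & ((c & b) | e)) | c) = 01011111000011110000111100001111
  (d | (((~c & (~a & ~b)) & ((c & b) | e)) | c)) = 01111111001111110011111100111111

(d | (((~c & (~a & ~b)) & ((c & b) | e)) | c))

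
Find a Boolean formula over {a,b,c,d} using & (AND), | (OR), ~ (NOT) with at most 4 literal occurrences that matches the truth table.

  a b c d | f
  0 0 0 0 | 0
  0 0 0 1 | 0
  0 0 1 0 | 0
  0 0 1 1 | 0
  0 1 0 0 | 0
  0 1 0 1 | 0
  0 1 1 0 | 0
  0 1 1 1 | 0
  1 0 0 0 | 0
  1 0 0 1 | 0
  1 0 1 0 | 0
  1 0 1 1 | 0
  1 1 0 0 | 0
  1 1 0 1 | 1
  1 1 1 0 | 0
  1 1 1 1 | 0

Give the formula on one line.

  ~c = 1100110011001100
  (a & ~c) = 0000000011001100
  (d & (a & ~c)) = 0000000001000100
  ((d & (a & ~c)) & b) = 0000000000000100

((d & (a & ~c)) & b)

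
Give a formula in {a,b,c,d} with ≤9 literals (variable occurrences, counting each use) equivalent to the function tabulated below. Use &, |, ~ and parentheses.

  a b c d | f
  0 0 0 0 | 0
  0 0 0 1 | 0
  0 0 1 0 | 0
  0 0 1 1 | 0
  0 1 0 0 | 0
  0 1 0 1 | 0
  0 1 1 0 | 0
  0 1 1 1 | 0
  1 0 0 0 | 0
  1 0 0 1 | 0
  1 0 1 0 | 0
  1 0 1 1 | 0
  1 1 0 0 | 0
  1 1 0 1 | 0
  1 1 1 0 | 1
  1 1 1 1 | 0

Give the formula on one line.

  (d | b) = 0101111101011111
  ~d = 1010101010101010
  (b | d) = 0101111101011111
  ((b | d) | a) = 0101111111111111
  ~c = 1100110011001100
  (a | ~c) = 1100110011111111
  (((b | d) | a) & (a | ~c)) = 0100110011111111
  (c & (((b | d) | a) & (a | ~c))) = 0000000000110011
  (~d & (c & (((b | d) | a) & (a | ~c)))) = 0000000000100010
  ((d | b) & (~d & (c & (((b | d) | a) & (a | ~c))))) = 0000000000000010

((d | b) & (~d & (c & (((b | d) | a) & (a | ~c)))))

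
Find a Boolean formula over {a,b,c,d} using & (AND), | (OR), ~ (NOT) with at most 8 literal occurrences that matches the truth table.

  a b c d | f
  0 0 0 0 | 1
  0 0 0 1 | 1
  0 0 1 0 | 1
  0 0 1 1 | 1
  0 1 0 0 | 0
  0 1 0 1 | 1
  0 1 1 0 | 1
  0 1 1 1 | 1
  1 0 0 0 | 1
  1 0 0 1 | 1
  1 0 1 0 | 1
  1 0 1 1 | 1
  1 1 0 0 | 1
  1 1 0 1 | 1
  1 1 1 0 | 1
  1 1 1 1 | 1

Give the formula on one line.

  (c | d) = 0111011101110111
  ((c | d) & b) = 0000011100000111
  ~b = 1111000011110000
  (((c | d) & b) | ~b) = 1111011111110111
  (a | c) = 0011001111111111
  (b & (a | c)) = 0000001100001111
  ((((c | d) & b) | ~b) | (b & (a | c))) = 1111011111111111

((((c | d) & b) | ~b) | (b & (a | c)))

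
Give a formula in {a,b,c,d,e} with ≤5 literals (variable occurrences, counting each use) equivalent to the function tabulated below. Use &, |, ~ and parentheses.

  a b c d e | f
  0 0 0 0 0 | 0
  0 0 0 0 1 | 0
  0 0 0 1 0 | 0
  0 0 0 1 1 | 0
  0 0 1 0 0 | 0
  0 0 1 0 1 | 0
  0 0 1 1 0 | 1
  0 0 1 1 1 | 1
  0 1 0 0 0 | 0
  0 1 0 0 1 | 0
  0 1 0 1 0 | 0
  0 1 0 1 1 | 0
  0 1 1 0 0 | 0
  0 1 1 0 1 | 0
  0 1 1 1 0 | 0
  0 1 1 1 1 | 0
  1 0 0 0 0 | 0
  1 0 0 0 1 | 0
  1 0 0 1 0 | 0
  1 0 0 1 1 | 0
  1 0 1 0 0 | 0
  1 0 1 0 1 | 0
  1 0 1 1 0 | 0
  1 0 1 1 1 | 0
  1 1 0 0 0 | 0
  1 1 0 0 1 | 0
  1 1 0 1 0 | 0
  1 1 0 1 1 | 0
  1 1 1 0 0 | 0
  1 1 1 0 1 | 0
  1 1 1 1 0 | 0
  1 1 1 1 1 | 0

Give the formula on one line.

(((d & ~a) & c) & ~b)

  ~a = 11111111111111110000000000000000
  (d & ~a) = 00110011001100110000000000000000
  ((d & ~a) & c) = 00000011000000110000000000000000
  ~b = 11111111000000001111111100000000
  (((d & ~a) & c) & ~b) = 00000011000000000000000000000000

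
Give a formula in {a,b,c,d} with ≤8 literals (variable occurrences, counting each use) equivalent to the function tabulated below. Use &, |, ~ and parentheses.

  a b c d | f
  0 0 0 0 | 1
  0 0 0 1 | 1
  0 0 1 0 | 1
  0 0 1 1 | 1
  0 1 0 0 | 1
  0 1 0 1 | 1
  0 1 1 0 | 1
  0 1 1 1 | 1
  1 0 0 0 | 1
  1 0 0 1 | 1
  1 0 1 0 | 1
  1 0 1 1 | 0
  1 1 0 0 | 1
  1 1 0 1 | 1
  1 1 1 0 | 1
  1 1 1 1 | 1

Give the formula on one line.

((~d & ~b) | (((~c & a) | ~a) | b))

  ~d = 1010101010101010
  ~b = 1111000011110000
  (~d & ~b) = 1010000010100000
  ~c = 1100110011001100
  (~c & a) = 0000000011001100
  ~a = 1111111100000000
  ((~c & a) | ~a) = 1111111111001100
  (((~c & a) | ~a) | b) = 1111111111001111
  ((~d & ~b) | (((~c & a) | ~a) | b)) = 1111111111101111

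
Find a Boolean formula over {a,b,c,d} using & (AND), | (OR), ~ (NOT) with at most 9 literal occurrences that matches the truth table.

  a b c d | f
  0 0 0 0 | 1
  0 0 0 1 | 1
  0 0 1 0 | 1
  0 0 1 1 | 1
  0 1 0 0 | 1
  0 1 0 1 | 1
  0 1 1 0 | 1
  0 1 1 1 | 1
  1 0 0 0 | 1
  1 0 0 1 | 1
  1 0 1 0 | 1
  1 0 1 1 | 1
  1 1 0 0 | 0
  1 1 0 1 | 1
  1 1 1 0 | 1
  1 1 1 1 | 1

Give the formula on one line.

  ~b = 1111000011110000
  (~b | c) = 1111001111110011
  (d | (~b | c)) = 1111011111110111
  (d & a) = 0000000001010101
  (c | (d & a)) = 0011001101110111
  ~a = 1111111100000000
  ((c | (d & a)) | ~a) = 1111111101110111
  (((c | (d & a)) | ~a) & b) = 0000111100000111
  ((d | (~b | c)) | (((c | (d & a)) | ~a) & b)) = 1111111111110111

((d | (~b | c)) | (((c | (d & a)) | ~a) & b))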